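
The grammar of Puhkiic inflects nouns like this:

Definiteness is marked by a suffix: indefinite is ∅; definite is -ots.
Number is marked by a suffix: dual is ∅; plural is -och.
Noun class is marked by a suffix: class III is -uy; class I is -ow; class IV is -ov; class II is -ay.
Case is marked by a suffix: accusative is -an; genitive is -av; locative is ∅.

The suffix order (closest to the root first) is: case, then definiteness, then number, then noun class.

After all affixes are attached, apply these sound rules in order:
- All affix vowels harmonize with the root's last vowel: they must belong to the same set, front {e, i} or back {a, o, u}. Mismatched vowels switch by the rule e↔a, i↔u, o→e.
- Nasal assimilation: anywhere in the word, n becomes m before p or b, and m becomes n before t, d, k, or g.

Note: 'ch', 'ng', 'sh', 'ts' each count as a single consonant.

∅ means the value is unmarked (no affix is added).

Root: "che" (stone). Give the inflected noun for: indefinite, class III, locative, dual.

case = locative: zero marking, form stays che.
definiteness = indefinite: zero marking, form stays che.
number = dual: zero marking, form stays che.
Attach noun class class III -uy → cheuy.
Apply vowel harmony: cheuy → cheiy.
Nasal assimilation: no change.

cheiy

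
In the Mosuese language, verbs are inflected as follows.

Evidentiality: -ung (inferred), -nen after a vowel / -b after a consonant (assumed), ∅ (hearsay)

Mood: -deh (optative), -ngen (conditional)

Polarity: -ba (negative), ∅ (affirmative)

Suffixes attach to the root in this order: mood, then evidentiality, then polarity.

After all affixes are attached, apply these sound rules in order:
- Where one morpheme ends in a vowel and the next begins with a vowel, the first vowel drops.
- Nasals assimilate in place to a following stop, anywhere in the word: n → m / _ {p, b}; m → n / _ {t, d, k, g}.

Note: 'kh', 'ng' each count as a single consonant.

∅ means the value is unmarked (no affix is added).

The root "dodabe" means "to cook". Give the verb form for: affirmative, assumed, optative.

Attach mood optative -deh → dodabedeh.
Attach evidentiality assumed -b (after consonant 'h') → dodabedehb.
polarity = affirmative: zero marking, form stays dodabedehb.
Vowel deletion: no change.
Nasal assimilation: no change.

dodabedehb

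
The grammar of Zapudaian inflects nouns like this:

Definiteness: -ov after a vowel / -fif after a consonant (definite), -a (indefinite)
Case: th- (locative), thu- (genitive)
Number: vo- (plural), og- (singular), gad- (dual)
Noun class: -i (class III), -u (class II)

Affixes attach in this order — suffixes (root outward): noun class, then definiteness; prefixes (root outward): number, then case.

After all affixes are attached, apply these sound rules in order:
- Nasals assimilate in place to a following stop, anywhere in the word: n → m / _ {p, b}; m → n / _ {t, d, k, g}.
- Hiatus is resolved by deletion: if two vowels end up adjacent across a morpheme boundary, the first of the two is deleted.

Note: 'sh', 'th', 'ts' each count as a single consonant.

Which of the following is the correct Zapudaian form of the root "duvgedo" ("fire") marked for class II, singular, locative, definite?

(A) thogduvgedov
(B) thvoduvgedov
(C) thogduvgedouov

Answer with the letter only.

Attach noun class class II -u → duvgedou.
Attach definiteness definite -ov (after vowel 'u') → duvgedouov.
Attach number singular og- → ogduvgedouov.
Attach case locative th- → thogduvgedouov.
Nasal assimilation: no change.
Apply vowel deletion: thogduvgedouov → thogduvgedov.
So the correct form is thogduvgedov, option (A).
(C) thogduvgedouov is wrong: it fails to apply the sound rule(s).
(B) thvoduvgedov is wrong: it uses plural instead of singular for number.

A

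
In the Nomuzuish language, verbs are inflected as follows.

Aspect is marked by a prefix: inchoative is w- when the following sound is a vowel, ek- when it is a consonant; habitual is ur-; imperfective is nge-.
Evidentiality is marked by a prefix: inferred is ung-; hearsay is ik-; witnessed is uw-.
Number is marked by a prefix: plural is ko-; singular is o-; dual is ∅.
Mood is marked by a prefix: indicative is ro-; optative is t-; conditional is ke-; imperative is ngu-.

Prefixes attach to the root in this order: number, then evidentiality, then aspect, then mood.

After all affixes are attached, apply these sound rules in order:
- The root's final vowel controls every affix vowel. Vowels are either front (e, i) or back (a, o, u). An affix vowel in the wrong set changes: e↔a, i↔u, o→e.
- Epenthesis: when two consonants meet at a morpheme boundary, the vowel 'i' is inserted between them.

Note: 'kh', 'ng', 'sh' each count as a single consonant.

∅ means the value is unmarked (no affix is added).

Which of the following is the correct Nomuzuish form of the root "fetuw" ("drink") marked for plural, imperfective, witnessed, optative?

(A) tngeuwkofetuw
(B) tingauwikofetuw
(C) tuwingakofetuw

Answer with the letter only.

Attach number plural ko- → kofetuw.
Attach evidentiality witnessed uw- → uwkofetuw.
Attach aspect imperfective nge- → ngeuwkofetuw.
Attach mood optative t- → tngeuwkofetuw.
Apply vowel harmony: tngeuwkofetuw → tngauwkofetuw.
Apply epenthesis: tngauwkofetuw → tingauwikofetuw.
So the correct form is tingauwikofetuw, option (B).
(C) tuwingakofetuw is wrong: it has the affixes in the wrong order.
(A) tngeuwkofetuw is wrong: it fails to apply the sound rule(s).

B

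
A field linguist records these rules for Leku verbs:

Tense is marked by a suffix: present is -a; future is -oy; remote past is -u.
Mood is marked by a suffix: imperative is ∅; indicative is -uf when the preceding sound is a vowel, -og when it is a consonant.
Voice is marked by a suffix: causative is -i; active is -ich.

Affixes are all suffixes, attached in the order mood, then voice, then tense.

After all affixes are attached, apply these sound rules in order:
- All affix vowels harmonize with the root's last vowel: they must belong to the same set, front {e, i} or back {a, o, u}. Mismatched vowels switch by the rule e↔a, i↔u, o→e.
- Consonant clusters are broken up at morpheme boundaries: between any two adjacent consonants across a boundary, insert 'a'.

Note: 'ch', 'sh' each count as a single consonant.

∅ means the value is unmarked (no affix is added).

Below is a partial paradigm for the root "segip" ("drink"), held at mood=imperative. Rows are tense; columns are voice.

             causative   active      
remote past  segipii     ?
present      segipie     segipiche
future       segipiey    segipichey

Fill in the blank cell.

segipichi

mood = imperative: zero marking, form stays segip.
Attach voice active -ich → segipich.
Attach tense remote past -u → segipichu.
Apply vowel harmony: segipichu → segipichi.
Epenthesis: no change.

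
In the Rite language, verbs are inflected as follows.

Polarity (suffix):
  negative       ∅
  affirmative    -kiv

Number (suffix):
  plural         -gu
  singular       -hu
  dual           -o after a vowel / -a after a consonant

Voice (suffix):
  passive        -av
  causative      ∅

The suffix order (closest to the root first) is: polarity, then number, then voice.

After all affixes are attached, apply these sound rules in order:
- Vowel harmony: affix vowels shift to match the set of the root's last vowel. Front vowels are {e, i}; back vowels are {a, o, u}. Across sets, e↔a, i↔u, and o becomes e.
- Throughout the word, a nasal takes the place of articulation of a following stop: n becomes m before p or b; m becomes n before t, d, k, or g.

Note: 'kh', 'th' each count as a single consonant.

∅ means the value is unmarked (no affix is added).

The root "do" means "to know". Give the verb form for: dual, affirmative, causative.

Attach polarity affirmative -kiv → dokiv.
Attach number dual -a (after consonant 'v') → dokiva.
voice = causative: zero marking, form stays dokiva.
Apply vowel harmony: dokiva → dokuva.
Nasal assimilation: no change.

dokuva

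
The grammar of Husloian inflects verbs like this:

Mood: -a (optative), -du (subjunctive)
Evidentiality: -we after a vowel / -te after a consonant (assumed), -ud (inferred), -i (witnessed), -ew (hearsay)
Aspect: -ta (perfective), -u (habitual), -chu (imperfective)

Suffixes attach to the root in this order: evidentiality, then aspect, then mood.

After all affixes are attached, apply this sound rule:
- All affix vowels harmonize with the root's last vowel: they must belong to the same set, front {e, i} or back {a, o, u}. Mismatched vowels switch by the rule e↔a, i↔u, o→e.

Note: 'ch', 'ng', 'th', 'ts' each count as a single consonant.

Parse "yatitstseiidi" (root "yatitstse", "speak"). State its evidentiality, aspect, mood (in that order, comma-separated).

Segment: yatitstse-i-u-du.
evidentiality: -i → witnessed.
aspect: -u → habitual.
mood: -du → subjunctive.

witnessed, habitual, subjunctive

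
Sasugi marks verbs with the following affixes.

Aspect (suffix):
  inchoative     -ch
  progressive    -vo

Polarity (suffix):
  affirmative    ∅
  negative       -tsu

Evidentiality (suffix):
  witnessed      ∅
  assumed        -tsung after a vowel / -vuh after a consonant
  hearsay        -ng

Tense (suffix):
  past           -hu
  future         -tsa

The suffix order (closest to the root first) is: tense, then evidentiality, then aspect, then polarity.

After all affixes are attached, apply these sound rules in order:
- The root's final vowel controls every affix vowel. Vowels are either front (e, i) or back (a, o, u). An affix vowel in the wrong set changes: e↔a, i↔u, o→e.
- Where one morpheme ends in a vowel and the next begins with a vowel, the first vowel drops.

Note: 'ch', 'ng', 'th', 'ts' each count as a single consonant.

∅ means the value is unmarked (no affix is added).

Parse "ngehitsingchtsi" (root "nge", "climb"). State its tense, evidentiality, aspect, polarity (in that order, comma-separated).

past, assumed, inchoative, negative

Segment: nge-hu-tsung-ch-tsu.
tense: -hu → past.
evidentiality: -tsung/vuh → assumed.
aspect: -ch → inchoative.
polarity: -tsu → negative.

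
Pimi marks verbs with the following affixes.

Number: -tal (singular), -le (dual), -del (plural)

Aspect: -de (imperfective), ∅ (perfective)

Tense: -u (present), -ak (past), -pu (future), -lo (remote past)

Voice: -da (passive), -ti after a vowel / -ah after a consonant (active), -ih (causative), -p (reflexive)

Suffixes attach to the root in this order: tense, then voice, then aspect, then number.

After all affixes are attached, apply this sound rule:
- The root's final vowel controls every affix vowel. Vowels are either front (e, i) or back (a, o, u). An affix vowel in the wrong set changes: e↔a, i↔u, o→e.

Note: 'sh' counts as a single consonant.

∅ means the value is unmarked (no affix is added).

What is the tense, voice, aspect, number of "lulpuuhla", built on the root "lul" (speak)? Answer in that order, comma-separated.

Segment: lul-pu-ih-le.
tense: -pu → future.
voice: -ih → causative.
aspect: ∅ → perfective.
number: -le → dual.

future, causative, perfective, dual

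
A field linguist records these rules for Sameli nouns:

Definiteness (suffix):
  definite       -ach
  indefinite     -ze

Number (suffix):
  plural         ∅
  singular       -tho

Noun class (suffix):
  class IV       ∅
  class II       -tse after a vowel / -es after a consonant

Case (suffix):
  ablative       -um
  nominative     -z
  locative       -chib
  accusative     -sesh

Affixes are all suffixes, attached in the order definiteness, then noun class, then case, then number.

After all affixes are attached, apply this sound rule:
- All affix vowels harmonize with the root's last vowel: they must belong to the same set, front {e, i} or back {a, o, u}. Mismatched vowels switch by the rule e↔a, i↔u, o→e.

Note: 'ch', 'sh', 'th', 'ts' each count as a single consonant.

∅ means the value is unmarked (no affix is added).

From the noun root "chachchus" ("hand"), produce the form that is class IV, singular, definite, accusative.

Attach definiteness definite -ach → chachchusach.
noun class = class IV: zero marking, form stays chachchusach.
Attach case accusative -sesh → chachchusachsesh.
Attach number singular -tho → chachchusachseshtho.
Apply vowel harmony: chachchusachseshtho → chachchusachsashtho.

chachchusachsashtho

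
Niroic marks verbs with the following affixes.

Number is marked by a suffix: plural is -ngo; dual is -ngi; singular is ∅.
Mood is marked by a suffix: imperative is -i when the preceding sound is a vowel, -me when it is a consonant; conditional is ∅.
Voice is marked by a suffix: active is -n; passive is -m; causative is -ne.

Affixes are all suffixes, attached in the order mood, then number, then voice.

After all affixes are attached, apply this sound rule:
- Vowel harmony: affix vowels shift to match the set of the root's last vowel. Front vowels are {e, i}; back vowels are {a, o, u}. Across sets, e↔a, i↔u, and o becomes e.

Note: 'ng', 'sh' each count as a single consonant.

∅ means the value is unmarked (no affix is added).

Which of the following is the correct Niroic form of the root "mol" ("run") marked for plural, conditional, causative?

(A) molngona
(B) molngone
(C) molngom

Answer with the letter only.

mood = conditional: zero marking, form stays mol.
Attach number plural -ngo → molngo.
Attach voice causative -ne → molngone.
Apply vowel harmony: molngone → molngona.
So the correct form is molngona, option (A).
(C) molngom is wrong: it uses passive instead of causative for voice.
(B) molngone is wrong: it fails to apply the sound rule(s).

A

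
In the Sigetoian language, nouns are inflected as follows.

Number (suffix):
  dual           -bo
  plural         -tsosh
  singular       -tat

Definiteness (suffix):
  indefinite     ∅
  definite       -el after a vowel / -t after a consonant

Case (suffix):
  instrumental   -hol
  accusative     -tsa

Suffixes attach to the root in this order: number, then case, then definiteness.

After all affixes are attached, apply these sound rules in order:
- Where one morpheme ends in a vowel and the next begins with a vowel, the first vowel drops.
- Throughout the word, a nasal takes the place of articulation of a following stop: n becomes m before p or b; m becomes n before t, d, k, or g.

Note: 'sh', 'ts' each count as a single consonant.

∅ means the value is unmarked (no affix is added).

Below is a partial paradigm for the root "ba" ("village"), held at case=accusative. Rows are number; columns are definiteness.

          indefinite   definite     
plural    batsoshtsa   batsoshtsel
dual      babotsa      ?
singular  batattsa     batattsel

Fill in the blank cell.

Attach number dual -bo → babo.
Attach case accusative -tsa → babotsa.
Attach definiteness definite -el (after vowel 'a') → babotsael.
Apply vowel deletion: babotsael → babotsel.
Nasal assimilation: no change.

babotsel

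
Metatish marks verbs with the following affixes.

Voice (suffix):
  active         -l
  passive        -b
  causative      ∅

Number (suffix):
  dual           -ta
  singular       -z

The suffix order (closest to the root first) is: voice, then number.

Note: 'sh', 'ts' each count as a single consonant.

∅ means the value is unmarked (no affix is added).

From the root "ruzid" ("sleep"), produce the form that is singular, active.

ruzidlz

Attach voice active -l → ruzidl.
Attach number singular -z → ruzidlz.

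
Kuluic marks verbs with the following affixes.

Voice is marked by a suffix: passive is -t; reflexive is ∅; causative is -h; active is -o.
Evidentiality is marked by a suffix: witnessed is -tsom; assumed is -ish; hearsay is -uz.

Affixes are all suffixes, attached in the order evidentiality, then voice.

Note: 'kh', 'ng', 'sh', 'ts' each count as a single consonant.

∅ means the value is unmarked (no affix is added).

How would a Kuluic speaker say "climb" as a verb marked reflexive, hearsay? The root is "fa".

fauz

Attach evidentiality hearsay -uz → fauz.
voice = reflexive: zero marking, form stays fauz.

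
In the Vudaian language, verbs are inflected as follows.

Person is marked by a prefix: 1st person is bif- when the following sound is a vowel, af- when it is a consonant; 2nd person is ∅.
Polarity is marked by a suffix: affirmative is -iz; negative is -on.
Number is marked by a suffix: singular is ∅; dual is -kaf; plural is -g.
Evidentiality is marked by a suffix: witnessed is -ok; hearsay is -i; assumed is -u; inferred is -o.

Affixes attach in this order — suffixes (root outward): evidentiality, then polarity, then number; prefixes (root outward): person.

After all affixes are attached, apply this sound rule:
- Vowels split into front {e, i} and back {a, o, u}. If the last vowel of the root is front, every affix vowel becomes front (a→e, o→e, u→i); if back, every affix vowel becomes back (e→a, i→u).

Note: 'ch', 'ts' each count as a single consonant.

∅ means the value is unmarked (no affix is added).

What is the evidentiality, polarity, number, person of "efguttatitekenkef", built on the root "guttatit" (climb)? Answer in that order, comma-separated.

witnessed, negative, dual, 1st person

Segment: af-guttatit-ok-on-kaf.
evidentiality: -ok → witnessed.
polarity: -on → negative.
number: -kaf → dual.
person: bif/af- → 1st person.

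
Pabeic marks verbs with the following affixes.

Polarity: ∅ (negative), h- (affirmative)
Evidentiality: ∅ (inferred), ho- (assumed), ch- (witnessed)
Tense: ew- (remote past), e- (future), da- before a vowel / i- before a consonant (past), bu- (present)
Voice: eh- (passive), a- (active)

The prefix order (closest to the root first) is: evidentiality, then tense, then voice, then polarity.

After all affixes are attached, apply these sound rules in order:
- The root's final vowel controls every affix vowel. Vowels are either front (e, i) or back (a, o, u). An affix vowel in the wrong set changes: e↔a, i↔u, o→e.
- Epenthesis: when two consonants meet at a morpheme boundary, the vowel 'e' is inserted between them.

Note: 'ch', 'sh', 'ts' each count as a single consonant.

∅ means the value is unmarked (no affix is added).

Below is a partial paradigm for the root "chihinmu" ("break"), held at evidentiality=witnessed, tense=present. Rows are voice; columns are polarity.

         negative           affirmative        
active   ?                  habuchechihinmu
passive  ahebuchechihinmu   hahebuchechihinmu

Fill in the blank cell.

Attach evidentiality witnessed ch- → chchihinmu.
Attach tense present bu- → buchchihinmu.
Attach voice active a- → abuchchihinmu.
polarity = negative: zero marking, form stays abuchchihinmu.
Vowel harmony: no change.
Apply epenthesis: abuchchihinmu → abuchechihinmu.

abuchechihinmu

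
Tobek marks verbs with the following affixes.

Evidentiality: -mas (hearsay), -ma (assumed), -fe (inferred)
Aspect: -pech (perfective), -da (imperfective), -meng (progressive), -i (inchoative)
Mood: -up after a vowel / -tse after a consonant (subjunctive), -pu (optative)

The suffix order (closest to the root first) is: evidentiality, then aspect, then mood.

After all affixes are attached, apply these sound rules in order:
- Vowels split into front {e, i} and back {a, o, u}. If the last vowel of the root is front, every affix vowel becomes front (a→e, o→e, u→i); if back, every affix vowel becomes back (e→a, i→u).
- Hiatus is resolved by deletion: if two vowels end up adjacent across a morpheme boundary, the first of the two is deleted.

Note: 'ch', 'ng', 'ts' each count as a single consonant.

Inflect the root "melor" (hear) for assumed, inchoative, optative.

Attach evidentiality assumed -ma → melorma.
Attach aspect inchoative -i → melormai.
Attach mood optative -pu → melormaipu.
Apply vowel harmony: melormaipu → melormaupu.
Apply vowel deletion: melormaupu → melormupu.

melormupu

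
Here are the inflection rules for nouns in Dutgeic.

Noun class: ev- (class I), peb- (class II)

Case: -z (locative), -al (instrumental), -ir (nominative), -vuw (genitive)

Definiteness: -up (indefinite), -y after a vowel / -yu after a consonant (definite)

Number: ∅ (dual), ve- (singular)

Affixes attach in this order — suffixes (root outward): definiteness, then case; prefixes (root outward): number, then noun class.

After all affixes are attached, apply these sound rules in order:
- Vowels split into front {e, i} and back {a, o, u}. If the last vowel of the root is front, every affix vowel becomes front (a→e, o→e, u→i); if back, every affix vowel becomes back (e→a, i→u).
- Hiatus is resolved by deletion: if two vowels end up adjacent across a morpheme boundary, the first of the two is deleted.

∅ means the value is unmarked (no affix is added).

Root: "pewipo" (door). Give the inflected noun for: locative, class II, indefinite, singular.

pabvapewipupz

Attach definiteness indefinite -up → pewipoup.
Attach number singular ve- → vepewipoup.
Attach noun class class II peb- → pebvepewipoup.
Attach case locative -z → pebvepewipoupz.
Apply vowel harmony: pebvepewipoupz → pabvapewipoupz.
Apply vowel deletion: pabvapewipoupz → pabvapewipupz.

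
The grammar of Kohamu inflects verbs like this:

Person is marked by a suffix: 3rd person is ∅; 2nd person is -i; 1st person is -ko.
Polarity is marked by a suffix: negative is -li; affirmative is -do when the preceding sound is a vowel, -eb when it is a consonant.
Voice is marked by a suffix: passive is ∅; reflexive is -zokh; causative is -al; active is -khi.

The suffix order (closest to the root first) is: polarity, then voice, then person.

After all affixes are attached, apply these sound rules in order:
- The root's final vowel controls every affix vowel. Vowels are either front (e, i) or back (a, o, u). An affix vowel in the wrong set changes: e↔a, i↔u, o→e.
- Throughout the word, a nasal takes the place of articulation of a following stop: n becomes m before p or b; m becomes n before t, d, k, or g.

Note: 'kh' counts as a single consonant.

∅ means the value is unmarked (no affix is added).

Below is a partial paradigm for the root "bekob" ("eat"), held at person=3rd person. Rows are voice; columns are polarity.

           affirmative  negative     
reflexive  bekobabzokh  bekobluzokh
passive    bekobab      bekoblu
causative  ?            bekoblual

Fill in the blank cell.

bekobabal

Attach polarity affirmative -eb (after consonant 'b') → bekobeb.
Attach voice causative -al → bekobebal.
person = 3rd person: zero marking, form stays bekobebal.
Apply vowel harmony: bekobebal → bekobabal.
Nasal assimilation: no change.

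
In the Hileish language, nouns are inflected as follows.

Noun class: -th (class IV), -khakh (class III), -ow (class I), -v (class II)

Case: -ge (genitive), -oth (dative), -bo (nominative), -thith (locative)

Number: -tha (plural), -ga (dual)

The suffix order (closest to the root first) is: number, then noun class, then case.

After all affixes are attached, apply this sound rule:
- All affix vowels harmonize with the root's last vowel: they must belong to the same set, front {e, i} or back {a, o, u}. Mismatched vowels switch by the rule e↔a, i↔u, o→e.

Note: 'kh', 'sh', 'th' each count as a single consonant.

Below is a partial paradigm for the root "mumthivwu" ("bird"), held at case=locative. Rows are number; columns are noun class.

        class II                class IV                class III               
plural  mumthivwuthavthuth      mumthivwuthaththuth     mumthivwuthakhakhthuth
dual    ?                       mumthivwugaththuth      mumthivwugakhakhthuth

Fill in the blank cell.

Attach number dual -ga → mumthivwuga.
Attach noun class class II -v → mumthivwugav.
Attach case locative -thith → mumthivwugavthith.
Apply vowel harmony: mumthivwugavthith → mumthivwugavthuth.

mumthivwugavthuth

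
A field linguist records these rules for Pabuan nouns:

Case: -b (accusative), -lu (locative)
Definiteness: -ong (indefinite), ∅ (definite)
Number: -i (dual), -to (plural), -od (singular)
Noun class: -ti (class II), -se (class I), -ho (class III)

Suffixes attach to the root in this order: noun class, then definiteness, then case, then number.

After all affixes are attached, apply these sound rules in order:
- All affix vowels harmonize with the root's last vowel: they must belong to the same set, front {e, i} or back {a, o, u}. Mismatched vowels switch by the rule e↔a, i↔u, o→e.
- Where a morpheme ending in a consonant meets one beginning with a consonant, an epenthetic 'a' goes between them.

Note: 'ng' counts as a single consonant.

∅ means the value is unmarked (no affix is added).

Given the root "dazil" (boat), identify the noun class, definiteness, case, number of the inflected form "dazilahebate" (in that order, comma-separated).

class III, definite, accusative, plural

Segment: dazil-ho-b-to.
noun class: -ho → class III.
definiteness: ∅ → definite.
case: -b → accusative.
number: -to → plural.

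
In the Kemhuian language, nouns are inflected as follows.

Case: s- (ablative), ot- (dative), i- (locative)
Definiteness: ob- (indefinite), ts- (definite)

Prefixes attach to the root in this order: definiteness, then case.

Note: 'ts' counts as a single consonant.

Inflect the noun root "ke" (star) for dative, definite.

ottske

Attach definiteness definite ts- → tske.
Attach case dative ot- → ottske.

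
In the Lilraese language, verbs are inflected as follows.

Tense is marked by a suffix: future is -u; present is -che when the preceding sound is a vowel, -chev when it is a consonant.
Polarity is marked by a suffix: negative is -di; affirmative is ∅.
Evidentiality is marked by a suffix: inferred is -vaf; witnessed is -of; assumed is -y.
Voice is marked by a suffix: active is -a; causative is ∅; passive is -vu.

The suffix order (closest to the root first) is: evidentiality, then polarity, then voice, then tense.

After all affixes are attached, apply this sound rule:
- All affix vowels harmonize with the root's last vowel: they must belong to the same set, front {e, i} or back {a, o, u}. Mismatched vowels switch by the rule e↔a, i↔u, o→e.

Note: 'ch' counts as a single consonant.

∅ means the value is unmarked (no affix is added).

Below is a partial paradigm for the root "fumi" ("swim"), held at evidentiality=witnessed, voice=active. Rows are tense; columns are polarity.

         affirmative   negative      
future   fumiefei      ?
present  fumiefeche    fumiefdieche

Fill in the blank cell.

fumiefdiei

Attach evidentiality witnessed -of → fumiof.
Attach polarity negative -di → fumiofdi.
Attach voice active -a → fumiofdia.
Attach tense future -u → fumiofdiau.
Apply vowel harmony: fumiofdiau → fumiefdiei.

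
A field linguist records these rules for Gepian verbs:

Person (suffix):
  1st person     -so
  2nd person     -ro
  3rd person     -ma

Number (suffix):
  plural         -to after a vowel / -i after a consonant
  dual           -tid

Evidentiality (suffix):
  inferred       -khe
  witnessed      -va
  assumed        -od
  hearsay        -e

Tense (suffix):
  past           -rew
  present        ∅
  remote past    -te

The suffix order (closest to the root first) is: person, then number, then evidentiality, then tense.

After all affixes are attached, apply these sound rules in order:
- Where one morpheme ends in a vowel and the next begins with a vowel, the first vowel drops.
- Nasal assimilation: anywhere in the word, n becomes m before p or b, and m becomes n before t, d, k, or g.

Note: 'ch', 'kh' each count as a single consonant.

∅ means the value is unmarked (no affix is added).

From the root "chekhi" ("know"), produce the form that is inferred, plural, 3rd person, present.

chekhimatokhe

Attach person 3rd person -ma → chekhima.
Attach number plural -to (after vowel 'a') → chekhimato.
Attach evidentiality inferred -khe → chekhimatokhe.
tense = present: zero marking, form stays chekhimatokhe.
Vowel deletion: no change.
Nasal assimilation: no change.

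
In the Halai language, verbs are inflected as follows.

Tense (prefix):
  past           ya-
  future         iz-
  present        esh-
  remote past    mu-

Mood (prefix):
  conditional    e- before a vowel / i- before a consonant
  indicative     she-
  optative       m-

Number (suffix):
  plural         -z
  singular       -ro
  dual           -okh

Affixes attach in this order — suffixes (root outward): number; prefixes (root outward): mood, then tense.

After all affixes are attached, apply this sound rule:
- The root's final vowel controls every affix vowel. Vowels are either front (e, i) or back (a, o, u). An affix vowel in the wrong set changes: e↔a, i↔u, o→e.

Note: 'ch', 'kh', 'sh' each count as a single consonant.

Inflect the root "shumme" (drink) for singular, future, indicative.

izsheshummere

Attach mood indicative she- → sheshumme.
Attach tense future iz- → izsheshumme.
Attach number singular -ro → izsheshummero.
Apply vowel harmony: izsheshummero → izsheshummere.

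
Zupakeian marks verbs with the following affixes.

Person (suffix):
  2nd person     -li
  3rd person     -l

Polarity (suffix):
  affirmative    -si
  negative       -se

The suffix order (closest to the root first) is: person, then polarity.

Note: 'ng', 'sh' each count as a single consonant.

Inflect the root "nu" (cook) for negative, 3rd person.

nulse

Attach person 3rd person -l → nul.
Attach polarity negative -se → nulse.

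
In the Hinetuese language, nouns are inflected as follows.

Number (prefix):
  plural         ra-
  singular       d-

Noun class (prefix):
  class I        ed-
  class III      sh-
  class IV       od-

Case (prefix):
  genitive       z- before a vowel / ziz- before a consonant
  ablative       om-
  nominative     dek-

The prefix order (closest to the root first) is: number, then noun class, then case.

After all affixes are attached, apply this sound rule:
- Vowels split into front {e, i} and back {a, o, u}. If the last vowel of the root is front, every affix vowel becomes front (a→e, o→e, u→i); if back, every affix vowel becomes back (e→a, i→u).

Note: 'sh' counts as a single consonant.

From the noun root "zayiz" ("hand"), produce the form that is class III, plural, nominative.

Attach number plural ra- → razayiz.
Attach noun class class III sh- → shrazayiz.
Attach case nominative dek- → dekshrazayiz.
Apply vowel harmony: dekshrazayiz → dekshrezayiz.

dekshrezayiz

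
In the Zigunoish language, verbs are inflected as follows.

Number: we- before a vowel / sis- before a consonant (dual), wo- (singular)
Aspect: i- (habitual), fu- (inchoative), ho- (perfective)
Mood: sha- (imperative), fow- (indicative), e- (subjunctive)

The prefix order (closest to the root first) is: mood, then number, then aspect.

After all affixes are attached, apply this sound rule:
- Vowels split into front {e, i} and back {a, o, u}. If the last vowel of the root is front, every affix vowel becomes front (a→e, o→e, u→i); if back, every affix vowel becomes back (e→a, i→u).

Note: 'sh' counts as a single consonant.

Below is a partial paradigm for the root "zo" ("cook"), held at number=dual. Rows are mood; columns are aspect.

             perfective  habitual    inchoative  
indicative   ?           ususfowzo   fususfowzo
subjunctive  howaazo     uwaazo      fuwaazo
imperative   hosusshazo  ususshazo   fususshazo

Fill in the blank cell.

hosusfowzo

Attach mood indicative fow- → fowzo.
Attach number dual sis- (before consonant 'f') → sisfowzo.
Attach aspect perfective ho- → hosisfowzo.
Apply vowel harmony: hosisfowzo → hosusfowzo.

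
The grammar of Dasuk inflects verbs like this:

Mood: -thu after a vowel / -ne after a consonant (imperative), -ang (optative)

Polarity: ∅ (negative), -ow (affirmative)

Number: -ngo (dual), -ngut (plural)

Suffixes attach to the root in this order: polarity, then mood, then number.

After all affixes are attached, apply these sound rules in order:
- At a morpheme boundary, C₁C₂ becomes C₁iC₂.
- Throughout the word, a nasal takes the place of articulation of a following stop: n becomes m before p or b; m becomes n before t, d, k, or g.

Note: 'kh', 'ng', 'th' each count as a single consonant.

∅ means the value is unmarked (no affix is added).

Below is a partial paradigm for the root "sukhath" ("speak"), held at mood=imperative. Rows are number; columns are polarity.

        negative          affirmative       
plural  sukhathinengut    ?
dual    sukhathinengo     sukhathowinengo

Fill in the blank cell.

sukhathowinengut

Attach polarity affirmative -ow → sukhathow.
Attach mood imperative -ne (after consonant 'w') → sukhathowne.
Attach number plural -ngut → sukhathownengut.
Apply epenthesis: sukhathownengut → sukhathowinengut.
Nasal assimilation: no change.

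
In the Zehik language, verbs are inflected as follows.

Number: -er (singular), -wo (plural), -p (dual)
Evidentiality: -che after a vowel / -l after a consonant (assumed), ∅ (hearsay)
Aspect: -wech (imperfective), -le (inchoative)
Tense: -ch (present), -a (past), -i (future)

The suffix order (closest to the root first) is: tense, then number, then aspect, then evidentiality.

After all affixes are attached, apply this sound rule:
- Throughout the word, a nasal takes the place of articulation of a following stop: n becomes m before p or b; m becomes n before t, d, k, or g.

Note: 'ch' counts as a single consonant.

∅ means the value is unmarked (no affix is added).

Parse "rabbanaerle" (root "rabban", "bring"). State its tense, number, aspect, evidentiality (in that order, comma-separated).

past, singular, inchoative, hearsay

Segment: rabban-a-er-le.
tense: -a → past.
number: -er → singular.
aspect: -le → inchoative.
evidentiality: ∅ → hearsay.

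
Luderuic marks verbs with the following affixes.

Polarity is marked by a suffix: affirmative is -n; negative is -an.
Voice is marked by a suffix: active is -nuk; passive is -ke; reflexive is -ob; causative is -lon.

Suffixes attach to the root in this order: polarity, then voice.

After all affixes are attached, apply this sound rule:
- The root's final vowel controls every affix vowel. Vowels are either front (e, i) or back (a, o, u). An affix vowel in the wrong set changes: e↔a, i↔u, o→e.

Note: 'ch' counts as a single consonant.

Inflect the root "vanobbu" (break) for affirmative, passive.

Attach polarity affirmative -n → vanobbun.
Attach voice passive -ke → vanobbunke.
Apply vowel harmony: vanobbunke → vanobbunka.

vanobbunka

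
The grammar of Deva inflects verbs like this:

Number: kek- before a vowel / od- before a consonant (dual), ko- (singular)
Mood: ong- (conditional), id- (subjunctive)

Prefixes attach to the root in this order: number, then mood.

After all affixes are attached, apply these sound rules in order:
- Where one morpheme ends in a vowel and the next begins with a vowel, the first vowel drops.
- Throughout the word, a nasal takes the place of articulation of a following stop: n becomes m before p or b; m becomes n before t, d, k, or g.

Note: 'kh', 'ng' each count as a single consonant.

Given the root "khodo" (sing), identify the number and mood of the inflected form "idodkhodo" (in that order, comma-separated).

Segment: id-od-khodo.
number: kek/od- → dual.
mood: id- → subjunctive.

dual, subjunctive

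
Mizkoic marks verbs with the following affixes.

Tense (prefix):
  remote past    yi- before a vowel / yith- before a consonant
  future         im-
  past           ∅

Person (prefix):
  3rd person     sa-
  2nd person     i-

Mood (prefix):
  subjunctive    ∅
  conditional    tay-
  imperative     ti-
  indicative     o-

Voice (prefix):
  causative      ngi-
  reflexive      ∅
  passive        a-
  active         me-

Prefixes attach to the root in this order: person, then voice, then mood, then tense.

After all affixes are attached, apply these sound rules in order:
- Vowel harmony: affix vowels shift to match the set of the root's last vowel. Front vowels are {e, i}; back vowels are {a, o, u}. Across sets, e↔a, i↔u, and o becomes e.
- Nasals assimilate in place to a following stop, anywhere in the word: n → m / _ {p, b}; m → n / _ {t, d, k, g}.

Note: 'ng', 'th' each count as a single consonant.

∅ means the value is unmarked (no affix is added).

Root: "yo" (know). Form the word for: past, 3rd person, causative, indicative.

ongusayo

Attach person 3rd person sa- → sayo.
Attach voice causative ngi- → ngisayo.
Attach mood indicative o- → ongisayo.
tense = past: zero marking, form stays ongisayo.
Apply vowel harmony: ongisayo → ongusayo.
Nasal assimilation: no change.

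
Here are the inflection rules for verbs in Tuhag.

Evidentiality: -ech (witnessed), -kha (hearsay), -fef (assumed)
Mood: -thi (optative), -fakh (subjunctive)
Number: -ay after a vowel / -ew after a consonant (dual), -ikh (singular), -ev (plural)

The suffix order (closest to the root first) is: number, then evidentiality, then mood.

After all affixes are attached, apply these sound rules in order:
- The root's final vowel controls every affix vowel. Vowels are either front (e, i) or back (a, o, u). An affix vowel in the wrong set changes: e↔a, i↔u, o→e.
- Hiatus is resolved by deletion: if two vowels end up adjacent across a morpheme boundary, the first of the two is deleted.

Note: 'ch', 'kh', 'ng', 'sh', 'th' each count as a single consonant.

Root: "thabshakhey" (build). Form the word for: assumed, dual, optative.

Attach number dual -ew (after consonant 'y') → thabshakheyew.
Attach evidentiality assumed -fef → thabshakheyewfef.
Attach mood optative -thi → thabshakheyewfefthi.
Vowel harmony: no change.
Vowel deletion: no change.

thabshakheyewfefthi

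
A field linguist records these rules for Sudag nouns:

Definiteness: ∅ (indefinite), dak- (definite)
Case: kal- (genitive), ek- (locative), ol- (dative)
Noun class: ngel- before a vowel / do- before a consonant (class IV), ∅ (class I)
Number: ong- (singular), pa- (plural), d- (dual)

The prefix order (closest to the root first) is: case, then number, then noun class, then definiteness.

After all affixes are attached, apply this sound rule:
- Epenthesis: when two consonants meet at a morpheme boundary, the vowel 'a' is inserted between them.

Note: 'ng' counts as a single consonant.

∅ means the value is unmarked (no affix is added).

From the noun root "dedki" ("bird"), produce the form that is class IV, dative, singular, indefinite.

Attach case dative ol- → oldedki.
Attach number singular ong- → ongoldedki.
Attach noun class class IV ngel- (before vowel 'o') → ngelongoldedki.
definiteness = indefinite: zero marking, form stays ngelongoldedki.
Apply epenthesis: ngelongoldedki → ngelongoladedki.

ngelongoladedki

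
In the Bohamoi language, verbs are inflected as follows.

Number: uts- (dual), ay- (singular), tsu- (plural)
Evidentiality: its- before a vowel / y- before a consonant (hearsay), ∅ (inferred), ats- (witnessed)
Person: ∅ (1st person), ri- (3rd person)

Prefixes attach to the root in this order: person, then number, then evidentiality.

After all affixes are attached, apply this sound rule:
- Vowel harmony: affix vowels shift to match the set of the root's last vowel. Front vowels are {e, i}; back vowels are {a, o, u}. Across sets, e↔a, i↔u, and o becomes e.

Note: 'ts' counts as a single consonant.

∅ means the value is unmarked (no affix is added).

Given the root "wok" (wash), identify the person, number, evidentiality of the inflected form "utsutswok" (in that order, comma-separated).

1st person, dual, hearsay

Segment: its-uts-wok.
person: ∅ → 1st person.
number: uts- → dual.
evidentiality: its/y- → hearsay.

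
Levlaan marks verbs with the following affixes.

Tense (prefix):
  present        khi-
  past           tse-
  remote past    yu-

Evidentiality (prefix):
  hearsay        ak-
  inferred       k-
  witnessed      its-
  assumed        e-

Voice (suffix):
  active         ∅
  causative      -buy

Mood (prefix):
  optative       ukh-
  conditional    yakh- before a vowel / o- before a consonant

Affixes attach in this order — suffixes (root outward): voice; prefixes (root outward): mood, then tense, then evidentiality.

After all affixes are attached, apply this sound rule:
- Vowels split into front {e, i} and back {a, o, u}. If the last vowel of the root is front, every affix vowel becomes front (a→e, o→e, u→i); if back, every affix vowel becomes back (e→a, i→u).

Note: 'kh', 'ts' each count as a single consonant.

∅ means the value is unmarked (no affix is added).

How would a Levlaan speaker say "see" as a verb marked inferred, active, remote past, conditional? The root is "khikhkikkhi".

Attach mood conditional o- (before consonant 'kh') → okhikhkikkhi.
Attach tense remote past yu- → yuokhikhkikkhi.
Attach evidentiality inferred k- → kyuokhikhkikkhi.
voice = active: zero marking, form stays kyuokhikhkikkhi.
Apply vowel harmony: kyuokhikhkikkhi → kyiekhikhkikkhi.

kyiekhikhkikkhi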